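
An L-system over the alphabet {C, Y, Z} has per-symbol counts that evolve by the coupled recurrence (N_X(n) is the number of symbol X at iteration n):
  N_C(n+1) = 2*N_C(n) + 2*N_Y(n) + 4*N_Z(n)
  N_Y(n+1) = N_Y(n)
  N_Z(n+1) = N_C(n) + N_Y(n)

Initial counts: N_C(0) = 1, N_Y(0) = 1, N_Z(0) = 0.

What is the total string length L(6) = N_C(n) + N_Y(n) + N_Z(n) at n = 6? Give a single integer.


Step 0: N_C=1, N_Y=1, N_Z=0, L=2
Step 1: N_C=4, N_Y=1, N_Z=2, L=7
Step 2: N_C=18, N_Y=1, N_Z=5, L=24
Step 3: N_C=58, N_Y=1, N_Z=19, L=78
Step 4: N_C=194, N_Y=1, N_Z=59, L=254
Step 5: N_C=626, N_Y=1, N_Z=195, L=822
Step 6: N_C=2034, N_Y=1, N_Z=627, L=2662

Answer: 2662


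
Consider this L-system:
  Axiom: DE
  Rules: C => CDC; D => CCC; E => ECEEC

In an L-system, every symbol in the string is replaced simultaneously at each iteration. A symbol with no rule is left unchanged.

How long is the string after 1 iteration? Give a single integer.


Step 0: length = 2
Step 1: length = 8

Answer: 8


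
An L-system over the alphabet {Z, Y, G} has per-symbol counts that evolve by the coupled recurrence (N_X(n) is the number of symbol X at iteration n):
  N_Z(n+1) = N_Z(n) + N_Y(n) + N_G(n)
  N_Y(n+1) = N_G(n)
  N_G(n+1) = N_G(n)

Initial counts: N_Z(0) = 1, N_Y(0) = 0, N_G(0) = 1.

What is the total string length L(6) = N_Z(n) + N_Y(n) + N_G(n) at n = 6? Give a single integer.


Step 0: N_Z=1, N_Y=0, N_G=1, L=2
Step 1: N_Z=2, N_Y=1, N_G=1, L=4
Step 2: N_Z=4, N_Y=1, N_G=1, L=6
Step 3: N_Z=6, N_Y=1, N_G=1, L=8
Step 4: N_Z=8, N_Y=1, N_G=1, L=10
Step 5: N_Z=10, N_Y=1, N_G=1, L=12
Step 6: N_Z=12, N_Y=1, N_G=1, L=14

Answer: 14


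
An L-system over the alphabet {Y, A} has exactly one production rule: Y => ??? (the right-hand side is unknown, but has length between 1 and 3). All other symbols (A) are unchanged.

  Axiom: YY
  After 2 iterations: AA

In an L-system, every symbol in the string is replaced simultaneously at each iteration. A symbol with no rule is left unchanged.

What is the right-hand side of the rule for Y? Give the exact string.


Trying Y => A:
  Step 0: YY
  Step 1: AA
  Step 2: AA
Matches the given result.

Answer: A


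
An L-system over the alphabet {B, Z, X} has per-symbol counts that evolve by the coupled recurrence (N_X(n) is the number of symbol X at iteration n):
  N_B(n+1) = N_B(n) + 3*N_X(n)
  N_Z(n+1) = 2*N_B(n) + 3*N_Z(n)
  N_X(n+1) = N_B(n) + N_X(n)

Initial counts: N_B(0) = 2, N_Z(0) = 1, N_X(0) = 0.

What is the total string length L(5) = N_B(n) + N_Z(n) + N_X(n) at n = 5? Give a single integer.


Answer: 1291

Derivation:
Step 0: N_B=2, N_Z=1, N_X=0, L=3
Step 1: N_B=2, N_Z=7, N_X=2, L=11
Step 2: N_B=8, N_Z=25, N_X=4, L=37
Step 3: N_B=20, N_Z=91, N_X=12, L=123
Step 4: N_B=56, N_Z=313, N_X=32, L=401
Step 5: N_B=152, N_Z=1051, N_X=88, L=1291


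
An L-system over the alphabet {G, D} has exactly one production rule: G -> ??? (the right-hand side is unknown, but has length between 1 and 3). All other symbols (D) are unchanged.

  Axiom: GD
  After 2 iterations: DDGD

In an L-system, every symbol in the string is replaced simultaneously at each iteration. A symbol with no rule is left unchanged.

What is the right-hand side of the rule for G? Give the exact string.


Trying G -> DG:
  Step 0: GD
  Step 1: DGD
  Step 2: DDGD
Matches the given result.

Answer: DG


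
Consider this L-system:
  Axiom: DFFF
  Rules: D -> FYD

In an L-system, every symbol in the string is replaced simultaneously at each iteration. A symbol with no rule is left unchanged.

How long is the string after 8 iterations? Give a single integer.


Step 0: length = 4
Step 1: length = 6
Step 2: length = 8
Step 3: length = 10
Step 4: length = 12
Step 5: length = 14
Step 6: length = 16
Step 7: length = 18
Step 8: length = 20

Answer: 20


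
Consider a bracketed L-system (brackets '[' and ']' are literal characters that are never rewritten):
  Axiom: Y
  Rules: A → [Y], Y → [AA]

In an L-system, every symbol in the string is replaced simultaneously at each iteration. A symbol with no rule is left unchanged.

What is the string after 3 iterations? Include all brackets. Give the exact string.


Step 0: Y
Step 1: [AA]
Step 2: [[Y][Y]]
Step 3: [[[AA]][[AA]]]

Answer: [[[AA]][[AA]]]


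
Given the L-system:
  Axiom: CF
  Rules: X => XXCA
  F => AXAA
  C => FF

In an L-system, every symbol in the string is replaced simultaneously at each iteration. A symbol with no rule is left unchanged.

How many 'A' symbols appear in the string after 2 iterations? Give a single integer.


Answer: 10

Derivation:
Step 0: CF  (0 'A')
Step 1: FFAXAA  (3 'A')
Step 2: AXAAAXAAAXXCAAA  (10 'A')


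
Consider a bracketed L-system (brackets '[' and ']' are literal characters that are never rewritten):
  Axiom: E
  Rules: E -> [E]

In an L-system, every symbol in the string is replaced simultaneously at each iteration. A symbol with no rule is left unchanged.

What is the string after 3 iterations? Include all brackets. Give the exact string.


Answer: [[[E]]]

Derivation:
Step 0: E
Step 1: [E]
Step 2: [[E]]
Step 3: [[[E]]]


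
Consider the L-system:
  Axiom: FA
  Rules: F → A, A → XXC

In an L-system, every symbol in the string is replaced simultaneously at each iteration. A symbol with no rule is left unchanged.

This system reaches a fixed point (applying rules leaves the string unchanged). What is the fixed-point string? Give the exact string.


Answer: XXCXXC

Derivation:
Step 0: FA
Step 1: AXXC
Step 2: XXCXXC
Step 3: XXCXXC  (unchanged — fixed point at step 2)


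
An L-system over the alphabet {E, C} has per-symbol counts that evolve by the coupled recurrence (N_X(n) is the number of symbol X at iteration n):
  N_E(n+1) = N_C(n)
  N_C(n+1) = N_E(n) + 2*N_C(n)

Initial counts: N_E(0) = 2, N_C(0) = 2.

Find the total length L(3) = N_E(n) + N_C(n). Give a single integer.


Step 0: N_E=2, N_C=2, L=4
Step 1: N_E=2, N_C=6, L=8
Step 2: N_E=6, N_C=14, L=20
Step 3: N_E=14, N_C=34, L=48

Answer: 48


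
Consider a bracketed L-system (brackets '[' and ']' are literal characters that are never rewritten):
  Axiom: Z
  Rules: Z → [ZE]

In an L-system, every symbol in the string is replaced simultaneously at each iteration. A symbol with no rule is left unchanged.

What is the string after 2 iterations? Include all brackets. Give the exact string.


Answer: [[ZE]E]

Derivation:
Step 0: Z
Step 1: [ZE]
Step 2: [[ZE]E]


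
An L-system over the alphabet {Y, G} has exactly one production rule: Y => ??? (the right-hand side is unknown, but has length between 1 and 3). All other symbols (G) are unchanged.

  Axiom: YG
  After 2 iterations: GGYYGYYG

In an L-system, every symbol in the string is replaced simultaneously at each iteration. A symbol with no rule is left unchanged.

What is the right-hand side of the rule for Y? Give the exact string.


Answer: GYY

Derivation:
Trying Y => GYY:
  Step 0: YG
  Step 1: GYYG
  Step 2: GGYYGYYG
Matches the given result.


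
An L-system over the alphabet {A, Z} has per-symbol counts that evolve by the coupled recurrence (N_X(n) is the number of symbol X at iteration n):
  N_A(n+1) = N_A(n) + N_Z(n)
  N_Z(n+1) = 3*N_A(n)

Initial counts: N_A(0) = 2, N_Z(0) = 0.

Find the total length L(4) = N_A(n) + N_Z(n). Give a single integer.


Answer: 80

Derivation:
Step 0: N_A=2, N_Z=0, L=2
Step 1: N_A=2, N_Z=6, L=8
Step 2: N_A=8, N_Z=6, L=14
Step 3: N_A=14, N_Z=24, L=38
Step 4: N_A=38, N_Z=42, L=80


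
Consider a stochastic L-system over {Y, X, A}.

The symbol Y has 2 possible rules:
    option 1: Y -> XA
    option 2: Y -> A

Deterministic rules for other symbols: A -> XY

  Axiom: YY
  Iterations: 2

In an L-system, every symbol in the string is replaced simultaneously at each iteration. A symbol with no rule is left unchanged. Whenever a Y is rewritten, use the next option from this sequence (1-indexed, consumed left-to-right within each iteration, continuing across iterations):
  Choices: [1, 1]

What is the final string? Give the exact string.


Step 0: YY
Step 1: XAXA  (used choices [1, 1])
Step 2: XXYXXY  (used choices [])

Answer: XXYXXY


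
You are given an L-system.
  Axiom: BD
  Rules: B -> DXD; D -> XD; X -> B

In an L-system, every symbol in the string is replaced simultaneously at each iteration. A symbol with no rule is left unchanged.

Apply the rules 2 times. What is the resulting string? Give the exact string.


Step 0: BD
Step 1: DXDXD
Step 2: XDBXDBXD

Answer: XDBXDBXD


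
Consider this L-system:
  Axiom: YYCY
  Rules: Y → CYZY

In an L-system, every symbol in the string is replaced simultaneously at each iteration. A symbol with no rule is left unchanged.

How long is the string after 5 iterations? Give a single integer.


Answer: 283

Derivation:
Step 0: length = 4
Step 1: length = 13
Step 2: length = 31
Step 3: length = 67
Step 4: length = 139
Step 5: length = 283


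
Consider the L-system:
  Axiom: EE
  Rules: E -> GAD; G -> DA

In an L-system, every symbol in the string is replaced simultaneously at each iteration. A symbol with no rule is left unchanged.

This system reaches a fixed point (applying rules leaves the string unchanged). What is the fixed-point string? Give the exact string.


Answer: DAADDAAD

Derivation:
Step 0: EE
Step 1: GADGAD
Step 2: DAADDAAD
Step 3: DAADDAAD  (unchanged — fixed point at step 2)


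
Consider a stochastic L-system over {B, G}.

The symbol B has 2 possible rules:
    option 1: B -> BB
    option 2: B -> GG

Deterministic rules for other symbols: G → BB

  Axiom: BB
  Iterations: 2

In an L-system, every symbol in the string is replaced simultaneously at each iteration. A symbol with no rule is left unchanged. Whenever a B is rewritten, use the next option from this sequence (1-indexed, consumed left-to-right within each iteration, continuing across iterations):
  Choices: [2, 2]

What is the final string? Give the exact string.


Answer: BBBBBBBB

Derivation:
Step 0: BB
Step 1: GGGG  (used choices [2, 2])
Step 2: BBBBBBBB  (used choices [])


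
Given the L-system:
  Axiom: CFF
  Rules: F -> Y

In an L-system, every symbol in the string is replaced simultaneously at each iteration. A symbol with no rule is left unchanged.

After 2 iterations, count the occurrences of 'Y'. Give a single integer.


Step 0: CFF  (0 'Y')
Step 1: CYY  (2 'Y')
Step 2: CYY  (2 'Y')

Answer: 2


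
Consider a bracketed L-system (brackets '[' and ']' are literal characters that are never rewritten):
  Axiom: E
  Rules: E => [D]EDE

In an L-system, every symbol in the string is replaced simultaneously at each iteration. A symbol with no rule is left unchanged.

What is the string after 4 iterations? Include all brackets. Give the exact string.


Step 0: E
Step 1: [D]EDE
Step 2: [D][D]EDED[D]EDE
Step 3: [D][D][D]EDED[D]EDED[D][D]EDED[D]EDE
Step 4: [D][D][D][D]EDED[D]EDED[D][D]EDED[D]EDED[D][D][D]EDED[D]EDED[D][D]EDED[D]EDE

Answer: [D][D][D][D]EDED[D]EDED[D][D]EDED[D]EDED[D][D][D]EDED[D]EDED[D][D]EDED[D]EDE


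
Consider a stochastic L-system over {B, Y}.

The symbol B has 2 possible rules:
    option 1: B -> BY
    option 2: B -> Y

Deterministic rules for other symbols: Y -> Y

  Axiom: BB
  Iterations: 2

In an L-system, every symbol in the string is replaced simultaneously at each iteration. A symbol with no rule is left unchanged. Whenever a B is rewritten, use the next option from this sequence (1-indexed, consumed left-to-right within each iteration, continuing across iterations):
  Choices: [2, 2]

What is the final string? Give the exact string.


Step 0: BB
Step 1: YY  (used choices [2, 2])
Step 2: YY  (used choices [])

Answer: YY


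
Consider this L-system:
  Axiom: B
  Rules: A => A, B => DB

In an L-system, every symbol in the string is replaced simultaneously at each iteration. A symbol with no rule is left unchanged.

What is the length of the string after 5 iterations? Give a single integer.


Step 0: length = 1
Step 1: length = 2
Step 2: length = 3
Step 3: length = 4
Step 4: length = 5
Step 5: length = 6

Answer: 6


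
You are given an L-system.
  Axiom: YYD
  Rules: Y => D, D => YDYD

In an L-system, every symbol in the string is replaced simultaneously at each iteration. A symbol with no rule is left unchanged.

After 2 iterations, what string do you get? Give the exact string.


Answer: YDYDYDYDDYDYDDYDYD

Derivation:
Step 0: YYD
Step 1: DDYDYD
Step 2: YDYDYDYDDYDYDDYDYD


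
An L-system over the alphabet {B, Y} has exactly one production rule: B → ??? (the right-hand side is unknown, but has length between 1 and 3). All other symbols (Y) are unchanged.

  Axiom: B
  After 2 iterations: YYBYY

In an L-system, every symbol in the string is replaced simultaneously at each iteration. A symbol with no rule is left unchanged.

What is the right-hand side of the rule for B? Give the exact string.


Answer: YBY

Derivation:
Trying B → YBY:
  Step 0: B
  Step 1: YBY
  Step 2: YYBYY
Matches the given result.


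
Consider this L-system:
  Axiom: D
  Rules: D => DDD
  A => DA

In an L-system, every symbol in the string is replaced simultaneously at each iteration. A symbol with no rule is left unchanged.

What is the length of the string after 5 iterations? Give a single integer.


Step 0: length = 1
Step 1: length = 3
Step 2: length = 9
Step 3: length = 27
Step 4: length = 81
Step 5: length = 243

Answer: 243


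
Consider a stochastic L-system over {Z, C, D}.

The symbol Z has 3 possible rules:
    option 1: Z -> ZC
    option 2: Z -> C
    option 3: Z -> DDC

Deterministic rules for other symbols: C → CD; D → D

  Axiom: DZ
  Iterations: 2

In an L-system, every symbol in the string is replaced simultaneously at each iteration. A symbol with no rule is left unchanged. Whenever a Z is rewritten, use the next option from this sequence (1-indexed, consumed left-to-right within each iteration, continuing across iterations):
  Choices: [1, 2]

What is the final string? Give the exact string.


Step 0: DZ
Step 1: DZC  (used choices [1])
Step 2: DCCD  (used choices [2])

Answer: DCCD


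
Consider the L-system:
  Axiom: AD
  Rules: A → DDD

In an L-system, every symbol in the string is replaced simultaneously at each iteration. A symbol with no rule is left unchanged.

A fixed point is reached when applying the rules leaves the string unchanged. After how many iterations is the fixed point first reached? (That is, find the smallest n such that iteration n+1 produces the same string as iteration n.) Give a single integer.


Answer: 1

Derivation:
Step 0: AD
Step 1: DDDD
Step 2: DDDD  (unchanged — fixed point at step 1)


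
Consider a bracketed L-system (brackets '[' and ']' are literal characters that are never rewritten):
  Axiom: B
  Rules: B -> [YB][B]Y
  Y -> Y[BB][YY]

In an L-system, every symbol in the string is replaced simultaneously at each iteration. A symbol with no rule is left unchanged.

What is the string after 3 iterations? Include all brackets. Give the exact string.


Answer: [Y[BB][YY][[YB][B]Y[YB][B]Y][Y[BB][YY]Y[BB][YY]][Y[BB][YY][YB][B]Y][[YB][B]Y]Y[BB][YY]][[Y[BB][YY][YB][B]Y][[YB][B]Y]Y[BB][YY]]Y[BB][YY][[YB][B]Y[YB][B]Y][Y[BB][YY]Y[BB][YY]]

Derivation:
Step 0: B
Step 1: [YB][B]Y
Step 2: [Y[BB][YY][YB][B]Y][[YB][B]Y]Y[BB][YY]
Step 3: [Y[BB][YY][[YB][B]Y[YB][B]Y][Y[BB][YY]Y[BB][YY]][Y[BB][YY][YB][B]Y][[YB][B]Y]Y[BB][YY]][[Y[BB][YY][YB][B]Y][[YB][B]Y]Y[BB][YY]]Y[BB][YY][[YB][B]Y[YB][B]Y][Y[BB][YY]Y[BB][YY]]


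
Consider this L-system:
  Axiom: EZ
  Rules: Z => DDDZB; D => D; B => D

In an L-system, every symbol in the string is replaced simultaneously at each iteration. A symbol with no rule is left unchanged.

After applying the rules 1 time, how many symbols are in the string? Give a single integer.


Answer: 6

Derivation:
Step 0: length = 2
Step 1: length = 6


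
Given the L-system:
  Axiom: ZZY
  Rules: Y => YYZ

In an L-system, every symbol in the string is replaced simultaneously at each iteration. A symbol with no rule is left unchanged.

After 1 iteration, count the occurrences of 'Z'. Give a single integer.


Answer: 3

Derivation:
Step 0: ZZY  (2 'Z')
Step 1: ZZYYZ  (3 'Z')


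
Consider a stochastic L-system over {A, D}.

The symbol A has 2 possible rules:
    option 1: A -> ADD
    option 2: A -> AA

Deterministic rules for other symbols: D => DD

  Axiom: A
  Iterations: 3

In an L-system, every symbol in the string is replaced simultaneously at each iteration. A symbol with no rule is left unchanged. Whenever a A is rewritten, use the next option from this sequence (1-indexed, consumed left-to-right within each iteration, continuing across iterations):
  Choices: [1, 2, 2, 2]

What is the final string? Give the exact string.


Answer: AAAADDDDDDDD

Derivation:
Step 0: A
Step 1: ADD  (used choices [1])
Step 2: AADDDD  (used choices [2])
Step 3: AAAADDDDDDDD  (used choices [2, 2])


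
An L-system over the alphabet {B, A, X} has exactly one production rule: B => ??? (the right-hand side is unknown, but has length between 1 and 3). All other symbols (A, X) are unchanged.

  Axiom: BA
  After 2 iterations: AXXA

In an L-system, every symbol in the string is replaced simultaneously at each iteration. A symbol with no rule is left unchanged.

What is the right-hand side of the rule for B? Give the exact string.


Trying B => AXX:
  Step 0: BA
  Step 1: AXXA
  Step 2: AXXA
Matches the given result.

Answer: AXX


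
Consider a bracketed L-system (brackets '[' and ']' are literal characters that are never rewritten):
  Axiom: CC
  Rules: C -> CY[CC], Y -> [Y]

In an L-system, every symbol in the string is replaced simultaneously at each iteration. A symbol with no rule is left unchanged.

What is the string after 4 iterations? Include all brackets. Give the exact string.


Answer: CY[CC][Y][CY[CC]CY[CC]][[Y]][CY[CC][Y][CY[CC]CY[CC]]CY[CC][Y][CY[CC]CY[CC]]][[[Y]]][CY[CC][Y][CY[CC]CY[CC]][[Y]][CY[CC][Y][CY[CC]CY[CC]]CY[CC][Y][CY[CC]CY[CC]]]CY[CC][Y][CY[CC]CY[CC]][[Y]][CY[CC][Y][CY[CC]CY[CC]]CY[CC][Y][CY[CC]CY[CC]]]]CY[CC][Y][CY[CC]CY[CC]][[Y]][CY[CC][Y][CY[CC]CY[CC]]CY[CC][Y][CY[CC]CY[CC]]][[[Y]]][CY[CC][Y][CY[CC]CY[CC]][[Y]][CY[CC][Y][CY[CC]CY[CC]]CY[CC][Y][CY[CC]CY[CC]]]CY[CC][Y][CY[CC]CY[CC]][[Y]][CY[CC][Y][CY[CC]CY[CC]]CY[CC][Y][CY[CC]CY[CC]]]]

Derivation:
Step 0: CC
Step 1: CY[CC]CY[CC]
Step 2: CY[CC][Y][CY[CC]CY[CC]]CY[CC][Y][CY[CC]CY[CC]]
Step 3: CY[CC][Y][CY[CC]CY[CC]][[Y]][CY[CC][Y][CY[CC]CY[CC]]CY[CC][Y][CY[CC]CY[CC]]]CY[CC][Y][CY[CC]CY[CC]][[Y]][CY[CC][Y][CY[CC]CY[CC]]CY[CC][Y][CY[CC]CY[CC]]]
Step 4: CY[CC][Y][CY[CC]CY[CC]][[Y]][CY[CC][Y][CY[CC]CY[CC]]CY[CC][Y][CY[CC]CY[CC]]][[[Y]]][CY[CC][Y][CY[CC]CY[CC]][[Y]][CY[CC][Y][CY[CC]CY[CC]]CY[CC][Y][CY[CC]CY[CC]]]CY[CC][Y][CY[CC]CY[CC]][[Y]][CY[CC][Y][CY[CC]CY[CC]]CY[CC][Y][CY[CC]CY[CC]]]]CY[CC][Y][CY[CC]CY[CC]][[Y]][CY[CC][Y][CY[CC]CY[CC]]CY[CC][Y][CY[CC]CY[CC]]][[[Y]]][CY[CC][Y][CY[CC]CY[CC]][[Y]][CY[CC][Y][CY[CC]CY[CC]]CY[CC][Y][CY[CC]CY[CC]]]CY[CC][Y][CY[CC]CY[CC]][[Y]][CY[CC][Y][CY[CC]CY[CC]]CY[CC][Y][CY[CC]CY[CC]]]]


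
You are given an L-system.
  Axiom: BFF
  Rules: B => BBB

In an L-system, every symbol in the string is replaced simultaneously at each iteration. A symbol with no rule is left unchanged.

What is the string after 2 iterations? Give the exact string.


Step 0: BFF
Step 1: BBBFF
Step 2: BBBBBBBBBFF

Answer: BBBBBBBBBFF


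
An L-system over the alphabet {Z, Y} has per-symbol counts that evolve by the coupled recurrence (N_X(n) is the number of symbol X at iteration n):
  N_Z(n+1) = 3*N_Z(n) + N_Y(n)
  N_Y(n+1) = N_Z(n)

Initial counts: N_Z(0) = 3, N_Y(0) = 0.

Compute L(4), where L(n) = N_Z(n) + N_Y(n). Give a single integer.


Step 0: N_Z=3, N_Y=0, L=3
Step 1: N_Z=9, N_Y=3, L=12
Step 2: N_Z=30, N_Y=9, L=39
Step 3: N_Z=99, N_Y=30, L=129
Step 4: N_Z=327, N_Y=99, L=426

Answer: 426


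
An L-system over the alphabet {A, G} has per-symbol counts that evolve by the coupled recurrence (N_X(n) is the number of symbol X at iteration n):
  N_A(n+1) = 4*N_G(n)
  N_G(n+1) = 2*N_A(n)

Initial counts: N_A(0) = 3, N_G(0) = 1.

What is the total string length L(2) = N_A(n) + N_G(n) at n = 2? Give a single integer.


Step 0: N_A=3, N_G=1, L=4
Step 1: N_A=4, N_G=6, L=10
Step 2: N_A=24, N_G=8, L=32

Answer: 32


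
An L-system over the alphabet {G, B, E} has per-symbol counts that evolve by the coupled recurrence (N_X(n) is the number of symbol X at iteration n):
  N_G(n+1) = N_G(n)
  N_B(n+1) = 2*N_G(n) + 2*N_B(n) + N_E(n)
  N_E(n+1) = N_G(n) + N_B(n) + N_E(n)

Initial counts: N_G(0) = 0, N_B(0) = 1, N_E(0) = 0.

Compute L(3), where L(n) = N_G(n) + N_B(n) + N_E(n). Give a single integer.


Answer: 21

Derivation:
Step 0: N_G=0, N_B=1, N_E=0, L=1
Step 1: N_G=0, N_B=2, N_E=1, L=3
Step 2: N_G=0, N_B=5, N_E=3, L=8
Step 3: N_G=0, N_B=13, N_E=8, L=21


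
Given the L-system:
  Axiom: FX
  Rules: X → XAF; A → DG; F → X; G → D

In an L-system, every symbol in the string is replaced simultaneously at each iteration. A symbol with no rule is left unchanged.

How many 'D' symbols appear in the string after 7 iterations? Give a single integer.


Step 0: FX  (0 'D')
Step 1: XXAF  (0 'D')
Step 2: XAFXAFDGX  (1 'D')
Step 3: XAFDGXXAFDGXDDXAF  (4 'D')
Step 4: XAFDGXDDXAFXAFDGXDDXAFDDXAFDGX  (9 'D')
Step 5: XAFDGXDDXAFDDXAFDGXXAFDGXDDXAFDDXAFDGXDDXAFDGXDDXAF  (17 'D')
Step 6: XAFDGXDDXAFDDXAFDGXDDXAFDGXDDXAFXAFDGXDDXAFDDXAFDGXDDXAFDGXDDXAFDDXAFDGXDDXAFDDXAFDGX  (30 'D')
Step 7: XAFDGXDDXAFDDXAFDGXDDXAFDGXDDXAFDDXAFDGXDDXAFDDXAFDGXXAFDGXDDXAFDDXAFDGXDDXAFDGXDDXAFDDXAFDGXDDXAFDDXAFDGXDDXAFDGXDDXAFDDXAFDGXDDXAFDGXDDXAF  (51 'D')

Answer: 51


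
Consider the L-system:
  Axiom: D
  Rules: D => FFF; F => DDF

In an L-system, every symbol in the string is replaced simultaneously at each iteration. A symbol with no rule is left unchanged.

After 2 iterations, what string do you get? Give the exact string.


Step 0: D
Step 1: FFF
Step 2: DDFDDFDDF

Answer: DDFDDFDDF


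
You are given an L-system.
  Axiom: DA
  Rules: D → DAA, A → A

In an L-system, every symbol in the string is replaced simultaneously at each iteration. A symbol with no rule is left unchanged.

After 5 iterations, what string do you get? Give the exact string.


Step 0: DA
Step 1: DAAA
Step 2: DAAAAA
Step 3: DAAAAAAA
Step 4: DAAAAAAAAA
Step 5: DAAAAAAAAAAA

Answer: DAAAAAAAAAAA


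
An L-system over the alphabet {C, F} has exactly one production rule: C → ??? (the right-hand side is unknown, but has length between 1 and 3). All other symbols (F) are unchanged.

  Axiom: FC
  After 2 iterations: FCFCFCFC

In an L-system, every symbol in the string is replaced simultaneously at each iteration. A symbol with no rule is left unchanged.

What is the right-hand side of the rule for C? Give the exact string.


Trying C → CFC:
  Step 0: FC
  Step 1: FCFC
  Step 2: FCFCFCFC
Matches the given result.

Answer: CFC


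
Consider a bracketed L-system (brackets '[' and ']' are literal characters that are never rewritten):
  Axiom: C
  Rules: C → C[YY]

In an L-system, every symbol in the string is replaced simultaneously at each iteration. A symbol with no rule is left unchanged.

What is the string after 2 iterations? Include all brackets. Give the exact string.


Answer: C[YY][YY]

Derivation:
Step 0: C
Step 1: C[YY]
Step 2: C[YY][YY]


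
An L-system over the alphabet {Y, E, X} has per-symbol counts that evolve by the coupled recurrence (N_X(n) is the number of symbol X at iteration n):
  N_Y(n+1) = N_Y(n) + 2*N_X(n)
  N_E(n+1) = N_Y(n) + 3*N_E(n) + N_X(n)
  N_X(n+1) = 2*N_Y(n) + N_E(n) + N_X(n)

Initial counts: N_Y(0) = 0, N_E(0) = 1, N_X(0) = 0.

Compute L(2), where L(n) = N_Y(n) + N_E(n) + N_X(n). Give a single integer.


Answer: 16

Derivation:
Step 0: N_Y=0, N_E=1, N_X=0, L=1
Step 1: N_Y=0, N_E=3, N_X=1, L=4
Step 2: N_Y=2, N_E=10, N_X=4, L=16


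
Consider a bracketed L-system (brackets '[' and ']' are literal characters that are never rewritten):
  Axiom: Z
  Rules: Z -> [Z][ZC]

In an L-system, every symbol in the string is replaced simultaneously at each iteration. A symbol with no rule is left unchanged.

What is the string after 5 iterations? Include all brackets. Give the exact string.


Step 0: Z
Step 1: [Z][ZC]
Step 2: [[Z][ZC]][[Z][ZC]C]
Step 3: [[[Z][ZC]][[Z][ZC]C]][[[Z][ZC]][[Z][ZC]C]C]
Step 4: [[[[Z][ZC]][[Z][ZC]C]][[[Z][ZC]][[Z][ZC]C]C]][[[[Z][ZC]][[Z][ZC]C]][[[Z][ZC]][[Z][ZC]C]C]C]
Step 5: [[[[[Z][ZC]][[Z][ZC]C]][[[Z][ZC]][[Z][ZC]C]C]][[[[Z][ZC]][[Z][ZC]C]][[[Z][ZC]][[Z][ZC]C]C]C]][[[[[Z][ZC]][[Z][ZC]C]][[[Z][ZC]][[Z][ZC]C]C]][[[[Z][ZC]][[Z][ZC]C]][[[Z][ZC]][[Z][ZC]C]C]C]C]

Answer: [[[[[Z][ZC]][[Z][ZC]C]][[[Z][ZC]][[Z][ZC]C]C]][[[[Z][ZC]][[Z][ZC]C]][[[Z][ZC]][[Z][ZC]C]C]C]][[[[[Z][ZC]][[Z][ZC]C]][[[Z][ZC]][[Z][ZC]C]C]][[[[Z][ZC]][[Z][ZC]C]][[[Z][ZC]][[Z][ZC]C]C]C]C]


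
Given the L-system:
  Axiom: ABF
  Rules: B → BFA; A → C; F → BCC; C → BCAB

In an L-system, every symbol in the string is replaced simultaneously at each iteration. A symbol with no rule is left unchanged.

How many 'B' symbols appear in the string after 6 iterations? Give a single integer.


Answer: 507

Derivation:
Final string: BFABCCCBFABCABBCABBCABBFABCCCBFABCABCBFABFABCABCBFABFABCABCBFABFABCCCBFABCABBCABBCABBFABCCCBFABCABCBFABCABBFABCCCBFABCABCBFABFABCCCBFABCABBCABBCABBFABCCCBFABCABCBFABCABBFABCCCBFABCCCBFABCABBCABBCABBFABCCCBFABCABCBFABFABCABCBFABFABCABCBFABFABCCCBFABCABBCABBCABBFABCCCBFABCABCBFABFABCABCBFABFABCABCBFABFABCCCBFABCABBCABBCABBFABCCCBFABCABCBFABCABBFABCCCBFABCCCBFABCABCBFABCABBFABCCCBFABCCCBFABCABCBFABCABBFABCCCBFABCCCBFABCABBCABBCABBFABCCCBFABCABCBFABFABCABCBFABFABCABCBFABFABCCCBFABCABBCABBCABBFABCCCBFABCABCBFABCABBFABCCCBFABCABCBFABFABCCCBFABCABBCABBCABBFABCCCBFABCABBCABBCABBFABCCCBFABCABCBFABCABBFABCCCBFABCABCBFABFABCCCBFABCABBCABBCABBFABCCCBFABCABBCABBCABBFABCCCBFABCABCBFABCABBFABCCCBFABCABCBFABFABCCCBFABCABBCABBCABBFABCCCBFABCABBCABBCABBFABCCCBFABCABCBFABFABCABCBFABFABCABCBFABFABCCCBFABCABBCABBCABBFABCCCBFABCABCBFABCABBFABCCCBFABCCCBFABCABCBFABCABBFABCCCBFABCCCBFABCABCBFABCABBFABCCCBFABCCCBFABCABBCABBCABBFABCCCBFABCABCBFABFABCABCBFABFABCABCBFABFABCCCBFABCABBCABBCABBFABCCCBFABCABCBFABCABBFABCCCBFABCABCBFABFABCCCBFABCABBCABBCABBFABCCCBFABCABCBFABCABBFABCCCBFABCCCBFABCABBCABBCABBFABCCCBFABCABCBFABFABCABCBFABFABCABCBFABFABCCCBFABCABBCABBCABBFABCCCBFABCABCBFABFABCABCBFABFABCABCBFABFABCCCBFABCABBCABBCABBFABCCCBFABCABCBFABCABBFABCCCBFABCABCBFABFABCCCBFABCABBCABBCABBFABCCCBFABCABCBFABCABBFABCCCBFABCCCBFABCABBCABBCABBFABCCCBFABCABCBFABFABCABCBFABFABCABCBFA
Count of 'B': 507


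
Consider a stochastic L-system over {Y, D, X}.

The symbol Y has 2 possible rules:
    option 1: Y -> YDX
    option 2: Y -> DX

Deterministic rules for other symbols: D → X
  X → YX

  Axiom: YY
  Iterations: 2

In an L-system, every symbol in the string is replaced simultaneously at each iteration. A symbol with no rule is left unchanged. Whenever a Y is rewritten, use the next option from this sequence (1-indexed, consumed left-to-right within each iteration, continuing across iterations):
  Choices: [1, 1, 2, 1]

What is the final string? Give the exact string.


Answer: DXXYXYDXXYX

Derivation:
Step 0: YY
Step 1: YDXYDX  (used choices [1, 1])
Step 2: DXXYXYDXXYX  (used choices [2, 1])


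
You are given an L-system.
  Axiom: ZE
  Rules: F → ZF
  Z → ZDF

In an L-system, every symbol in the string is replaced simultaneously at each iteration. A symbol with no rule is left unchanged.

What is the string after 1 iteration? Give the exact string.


Answer: ZDFE

Derivation:
Step 0: ZE
Step 1: ZDFE


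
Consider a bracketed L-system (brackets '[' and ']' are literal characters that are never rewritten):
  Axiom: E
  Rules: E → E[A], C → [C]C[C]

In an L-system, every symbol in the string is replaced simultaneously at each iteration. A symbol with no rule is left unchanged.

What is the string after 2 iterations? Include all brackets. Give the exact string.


Answer: E[A][A]

Derivation:
Step 0: E
Step 1: E[A]
Step 2: E[A][A]


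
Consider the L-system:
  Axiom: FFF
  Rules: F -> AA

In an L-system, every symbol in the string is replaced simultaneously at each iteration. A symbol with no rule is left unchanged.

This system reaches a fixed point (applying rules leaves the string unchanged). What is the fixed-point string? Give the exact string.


Step 0: FFF
Step 1: AAAAAA
Step 2: AAAAAA  (unchanged — fixed point at step 1)

Answer: AAAAAA


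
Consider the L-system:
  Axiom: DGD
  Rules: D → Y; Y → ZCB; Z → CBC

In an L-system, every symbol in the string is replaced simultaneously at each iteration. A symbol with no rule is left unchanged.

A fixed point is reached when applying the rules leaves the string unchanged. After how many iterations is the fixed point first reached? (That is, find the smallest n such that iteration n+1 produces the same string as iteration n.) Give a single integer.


Step 0: DGD
Step 1: YGY
Step 2: ZCBGZCB
Step 3: CBCCBGCBCCB
Step 4: CBCCBGCBCCB  (unchanged — fixed point at step 3)

Answer: 3


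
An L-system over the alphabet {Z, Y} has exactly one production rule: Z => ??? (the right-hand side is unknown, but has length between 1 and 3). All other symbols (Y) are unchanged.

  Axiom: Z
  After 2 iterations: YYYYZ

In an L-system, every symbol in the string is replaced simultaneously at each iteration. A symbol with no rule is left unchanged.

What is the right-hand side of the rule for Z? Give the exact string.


Answer: YYZ

Derivation:
Trying Z => YYZ:
  Step 0: Z
  Step 1: YYZ
  Step 2: YYYYZ
Matches the given result.


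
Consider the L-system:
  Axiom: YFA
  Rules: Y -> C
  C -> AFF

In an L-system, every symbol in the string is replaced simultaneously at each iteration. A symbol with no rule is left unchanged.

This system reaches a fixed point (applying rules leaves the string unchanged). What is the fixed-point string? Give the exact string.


Answer: AFFFA

Derivation:
Step 0: YFA
Step 1: CFA
Step 2: AFFFA
Step 3: AFFFA  (unchanged — fixed point at step 2)


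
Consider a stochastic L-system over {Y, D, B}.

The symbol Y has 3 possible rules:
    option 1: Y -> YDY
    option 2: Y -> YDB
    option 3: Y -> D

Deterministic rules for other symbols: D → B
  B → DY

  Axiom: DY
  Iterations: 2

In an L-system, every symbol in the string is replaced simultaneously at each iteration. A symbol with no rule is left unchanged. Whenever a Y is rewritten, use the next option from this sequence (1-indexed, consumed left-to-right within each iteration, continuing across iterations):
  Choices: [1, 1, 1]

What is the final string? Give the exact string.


Answer: DYYDYBYDY

Derivation:
Step 0: DY
Step 1: BYDY  (used choices [1])
Step 2: DYYDYBYDY  (used choices [1, 1])


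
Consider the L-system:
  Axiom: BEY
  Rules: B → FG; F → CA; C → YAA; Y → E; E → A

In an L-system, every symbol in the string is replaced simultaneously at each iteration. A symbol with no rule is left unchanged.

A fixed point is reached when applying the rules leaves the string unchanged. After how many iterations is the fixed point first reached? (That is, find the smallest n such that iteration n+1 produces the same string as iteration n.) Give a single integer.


Step 0: BEY
Step 1: FGAE
Step 2: CAGAA
Step 3: YAAAGAA
Step 4: EAAAGAA
Step 5: AAAAGAA
Step 6: AAAAGAA  (unchanged — fixed point at step 5)

Answer: 5


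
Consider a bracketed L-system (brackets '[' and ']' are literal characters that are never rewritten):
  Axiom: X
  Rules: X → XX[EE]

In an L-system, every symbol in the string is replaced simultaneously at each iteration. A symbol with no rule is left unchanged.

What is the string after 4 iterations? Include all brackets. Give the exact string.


Answer: XX[EE]XX[EE][EE]XX[EE]XX[EE][EE][EE]XX[EE]XX[EE][EE]XX[EE]XX[EE][EE][EE][EE]

Derivation:
Step 0: X
Step 1: XX[EE]
Step 2: XX[EE]XX[EE][EE]
Step 3: XX[EE]XX[EE][EE]XX[EE]XX[EE][EE][EE]
Step 4: XX[EE]XX[EE][EE]XX[EE]XX[EE][EE][EE]XX[EE]XX[EE][EE]XX[EE]XX[EE][EE][EE][EE]


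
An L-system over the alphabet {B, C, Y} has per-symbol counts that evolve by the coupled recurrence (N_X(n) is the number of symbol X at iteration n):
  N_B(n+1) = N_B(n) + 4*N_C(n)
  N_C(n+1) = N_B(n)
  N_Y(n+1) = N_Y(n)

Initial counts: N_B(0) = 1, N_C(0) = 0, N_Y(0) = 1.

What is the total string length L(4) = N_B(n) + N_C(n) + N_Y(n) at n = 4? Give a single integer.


Step 0: N_B=1, N_C=0, N_Y=1, L=2
Step 1: N_B=1, N_C=1, N_Y=1, L=3
Step 2: N_B=5, N_C=1, N_Y=1, L=7
Step 3: N_B=9, N_C=5, N_Y=1, L=15
Step 4: N_B=29, N_C=9, N_Y=1, L=39

Answer: 39


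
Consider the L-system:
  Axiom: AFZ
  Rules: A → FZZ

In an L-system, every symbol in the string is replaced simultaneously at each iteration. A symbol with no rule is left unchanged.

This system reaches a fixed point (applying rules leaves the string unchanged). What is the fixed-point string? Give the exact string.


Step 0: AFZ
Step 1: FZZFZ
Step 2: FZZFZ  (unchanged — fixed point at step 1)

Answer: FZZFZ


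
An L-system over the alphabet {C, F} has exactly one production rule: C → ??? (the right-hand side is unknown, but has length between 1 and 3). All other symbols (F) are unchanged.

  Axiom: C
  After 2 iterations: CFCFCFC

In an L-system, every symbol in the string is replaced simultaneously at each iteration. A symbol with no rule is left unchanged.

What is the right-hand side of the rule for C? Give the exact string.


Answer: CFC

Derivation:
Trying C → CFC:
  Step 0: C
  Step 1: CFC
  Step 2: CFCFCFC
Matches the given result.


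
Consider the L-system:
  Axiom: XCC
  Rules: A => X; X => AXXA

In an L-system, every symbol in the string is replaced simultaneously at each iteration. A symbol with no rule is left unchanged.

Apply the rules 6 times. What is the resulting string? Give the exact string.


Step 0: XCC
Step 1: AXXACC
Step 2: XAXXAAXXAXCC
Step 3: AXXAXAXXAAXXAXXAXXAAXXAXAXXACC
Step 4: XAXXAAXXAXAXXAXAXXAAXXAXXAXXAAXXAXAXXAAXXAXAXXAAXXAXXAXXAAXXAXAXXAXAXXAAXXAXCC
Step 5: AXXAXAXXAAXXAXXAXXAAXXAXAXXAXAXXAAXXAXAXXAXAXXAAXXAXXAXXAAXXAXAXXAAXXAXAXXAAXXAXXAXXAAXXAXAXXAXAXXAAXXAXXAXXAAXXAXAXXAXAXXAAXXAXXAXXAAXXAXAXXAAXXAXAXXAAXXAXXAXXAAXXAXAXXAXAXXAAXXAXAXXAXAXXAAXXAXXAXXAAXXAXAXXACC
Step 6: XAXXAAXXAXAXXAXAXXAAXXAXXAXXAAXXAXAXXAAXXAXAXXAAXXAXXAXXAAXXAXAXXAXAXXAAXXAXAXXAXAXXAAXXAXXAXXAAXXAXAXXAXAXXAAXXAXAXXAXAXXAAXXAXXAXXAAXXAXAXXAAXXAXAXXAAXXAXXAXXAAXXAXAXXAXAXXAAXXAXXAXXAAXXAXAXXAXAXXAAXXAXXAXXAAXXAXAXXAAXXAXAXXAAXXAXXAXXAAXXAXAXXAXAXXAAXXAXAXXAXAXXAAXXAXXAXXAAXXAXAXXAAXXAXAXXAAXXAXXAXXAAXXAXAXXAXAXXAAXXAXAXXAXAXXAAXXAXXAXXAAXXAXAXXAAXXAXAXXAAXXAXXAXXAAXXAXAXXAXAXXAAXXAXXAXXAAXXAXAXXAXAXXAAXXAXXAXXAAXXAXAXXAAXXAXAXXAAXXAXXAXXAAXXAXAXXAXAXXAAXXAXAXXAXAXXAAXXAXXAXXAAXXAXAXXAXAXXAAXXAXAXXAXAXXAAXXAXXAXXAAXXAXAXXAAXXAXAXXAAXXAXXAXXAAXXAXAXXAXAXXAAXXAXCC

Answer: XAXXAAXXAXAXXAXAXXAAXXAXXAXXAAXXAXAXXAAXXAXAXXAAXXAXXAXXAAXXAXAXXAXAXXAAXXAXAXXAXAXXAAXXAXXAXXAAXXAXAXXAXAXXAAXXAXAXXAXAXXAAXXAXXAXXAAXXAXAXXAAXXAXAXXAAXXAXXAXXAAXXAXAXXAXAXXAAXXAXXAXXAAXXAXAXXAXAXXAAXXAXXAXXAAXXAXAXXAAXXAXAXXAAXXAXXAXXAAXXAXAXXAXAXXAAXXAXAXXAXAXXAAXXAXXAXXAAXXAXAXXAAXXAXAXXAAXXAXXAXXAAXXAXAXXAXAXXAAXXAXAXXAXAXXAAXXAXXAXXAAXXAXAXXAAXXAXAXXAAXXAXXAXXAAXXAXAXXAXAXXAAXXAXXAXXAAXXAXAXXAXAXXAAXXAXXAXXAAXXAXAXXAAXXAXAXXAAXXAXXAXXAAXXAXAXXAXAXXAAXXAXAXXAXAXXAAXXAXXAXXAAXXAXAXXAXAXXAAXXAXAXXAXAXXAAXXAXXAXXAAXXAXAXXAAXXAXAXXAAXXAXXAXXAAXXAXAXXAXAXXAAXXAXCC


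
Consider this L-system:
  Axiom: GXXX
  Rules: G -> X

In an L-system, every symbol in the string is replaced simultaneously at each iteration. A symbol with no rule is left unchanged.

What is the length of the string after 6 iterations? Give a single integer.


Step 0: length = 4
Step 1: length = 4
Step 2: length = 4
Step 3: length = 4
Step 4: length = 4
Step 5: length = 4
Step 6: length = 4

Answer: 4


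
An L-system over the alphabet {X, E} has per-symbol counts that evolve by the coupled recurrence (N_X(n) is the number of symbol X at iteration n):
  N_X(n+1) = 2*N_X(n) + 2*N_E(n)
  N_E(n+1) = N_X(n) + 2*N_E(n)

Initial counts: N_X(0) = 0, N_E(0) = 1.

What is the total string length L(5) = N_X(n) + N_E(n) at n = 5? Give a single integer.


Answer: 560

Derivation:
Step 0: N_X=0, N_E=1, L=1
Step 1: N_X=2, N_E=2, L=4
Step 2: N_X=8, N_E=6, L=14
Step 3: N_X=28, N_E=20, L=48
Step 4: N_X=96, N_E=68, L=164
Step 5: N_X=328, N_E=232, L=560


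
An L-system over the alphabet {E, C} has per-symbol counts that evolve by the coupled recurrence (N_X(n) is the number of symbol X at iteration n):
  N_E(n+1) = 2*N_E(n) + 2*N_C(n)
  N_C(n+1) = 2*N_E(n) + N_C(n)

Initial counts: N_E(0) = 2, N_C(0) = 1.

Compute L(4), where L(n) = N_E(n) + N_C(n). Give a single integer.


Answer: 495

Derivation:
Step 0: N_E=2, N_C=1, L=3
Step 1: N_E=6, N_C=5, L=11
Step 2: N_E=22, N_C=17, L=39
Step 3: N_E=78, N_C=61, L=139
Step 4: N_E=278, N_C=217, L=495


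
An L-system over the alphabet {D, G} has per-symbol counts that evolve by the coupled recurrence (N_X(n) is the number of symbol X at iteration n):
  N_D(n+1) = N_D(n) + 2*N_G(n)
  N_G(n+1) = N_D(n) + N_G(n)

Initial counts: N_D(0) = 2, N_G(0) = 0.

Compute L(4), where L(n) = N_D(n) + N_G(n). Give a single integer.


Answer: 58

Derivation:
Step 0: N_D=2, N_G=0, L=2
Step 1: N_D=2, N_G=2, L=4
Step 2: N_D=6, N_G=4, L=10
Step 3: N_D=14, N_G=10, L=24
Step 4: N_D=34, N_G=24, L=58


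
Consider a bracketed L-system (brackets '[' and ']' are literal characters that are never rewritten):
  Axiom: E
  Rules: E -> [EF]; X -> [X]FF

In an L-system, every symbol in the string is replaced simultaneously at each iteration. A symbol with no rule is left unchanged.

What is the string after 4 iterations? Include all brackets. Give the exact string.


Step 0: E
Step 1: [EF]
Step 2: [[EF]F]
Step 3: [[[EF]F]F]
Step 4: [[[[EF]F]F]F]

Answer: [[[[EF]F]F]F]


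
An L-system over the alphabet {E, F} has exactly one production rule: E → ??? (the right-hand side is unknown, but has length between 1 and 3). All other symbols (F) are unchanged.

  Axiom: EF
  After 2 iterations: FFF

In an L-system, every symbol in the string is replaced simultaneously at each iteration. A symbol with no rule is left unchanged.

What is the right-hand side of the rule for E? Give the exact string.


Answer: FF

Derivation:
Trying E → FF:
  Step 0: EF
  Step 1: FFF
  Step 2: FFF
Matches the given result.


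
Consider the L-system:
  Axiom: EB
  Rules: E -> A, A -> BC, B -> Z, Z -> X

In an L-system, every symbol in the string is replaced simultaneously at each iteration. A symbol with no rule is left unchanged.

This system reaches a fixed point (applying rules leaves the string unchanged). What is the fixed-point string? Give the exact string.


Step 0: EB
Step 1: AZ
Step 2: BCX
Step 3: ZCX
Step 4: XCX
Step 5: XCX  (unchanged — fixed point at step 4)

Answer: XCX


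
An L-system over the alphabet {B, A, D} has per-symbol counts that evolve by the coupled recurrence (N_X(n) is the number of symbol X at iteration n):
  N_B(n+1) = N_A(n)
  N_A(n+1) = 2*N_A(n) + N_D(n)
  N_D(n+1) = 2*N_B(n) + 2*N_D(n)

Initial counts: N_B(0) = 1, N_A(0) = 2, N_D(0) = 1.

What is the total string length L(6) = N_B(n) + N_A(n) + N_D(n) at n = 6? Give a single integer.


Step 0: N_B=1, N_A=2, N_D=1, L=4
Step 1: N_B=2, N_A=5, N_D=4, L=11
Step 2: N_B=5, N_A=14, N_D=12, L=31
Step 3: N_B=14, N_A=40, N_D=34, L=88
Step 4: N_B=40, N_A=114, N_D=96, L=250
Step 5: N_B=114, N_A=324, N_D=272, L=710
Step 6: N_B=324, N_A=920, N_D=772, L=2016

Answer: 2016


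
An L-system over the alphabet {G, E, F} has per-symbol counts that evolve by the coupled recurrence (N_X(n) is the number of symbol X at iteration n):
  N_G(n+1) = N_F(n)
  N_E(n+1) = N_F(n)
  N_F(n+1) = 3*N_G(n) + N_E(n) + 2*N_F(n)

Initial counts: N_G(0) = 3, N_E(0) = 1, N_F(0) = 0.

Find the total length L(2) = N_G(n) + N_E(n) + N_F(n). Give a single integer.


Step 0: N_G=3, N_E=1, N_F=0, L=4
Step 1: N_G=0, N_E=0, N_F=10, L=10
Step 2: N_G=10, N_E=10, N_F=20, L=40

Answer: 40


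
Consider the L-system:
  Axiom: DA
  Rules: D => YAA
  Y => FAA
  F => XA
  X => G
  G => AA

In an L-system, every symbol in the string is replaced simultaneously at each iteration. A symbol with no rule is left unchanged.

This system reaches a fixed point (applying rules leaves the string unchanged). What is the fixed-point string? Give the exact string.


Step 0: DA
Step 1: YAAA
Step 2: FAAAAA
Step 3: XAAAAAA
Step 4: GAAAAAA
Step 5: AAAAAAAA
Step 6: AAAAAAAA  (unchanged — fixed point at step 5)

Answer: AAAAAAAA
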